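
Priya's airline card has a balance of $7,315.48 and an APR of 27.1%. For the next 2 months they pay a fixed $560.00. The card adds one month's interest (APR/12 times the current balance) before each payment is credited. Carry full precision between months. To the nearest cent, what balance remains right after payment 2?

Monthly rate r = 27.1%/12 = 2.25833% = 0.0225833.
Each month: B ← B·(1+r) − $560.00.
Month 1: interest $165.21; balance after payment $6,920.69.
Month 2: interest $156.29; balance after payment $6,516.98.

$6,516.98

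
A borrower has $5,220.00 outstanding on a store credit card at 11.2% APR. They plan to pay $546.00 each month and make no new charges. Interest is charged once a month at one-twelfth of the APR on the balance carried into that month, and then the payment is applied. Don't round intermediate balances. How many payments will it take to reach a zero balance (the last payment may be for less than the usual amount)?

11 payments

Monthly rate r = 11.2%/12 = 0.933333% = 0.00933333.
Recurrence: B ← B·(1+r) − $546.00.
Month 1: interest $48.72; balance after payment $4,722.72.
Month 2: interest $44.08; balance after payment $4,220.80.
Closed form: n = −ln(1 − rB₀/P)/ln(1+r) = −ln(0.91077)/ln(1.00933) ≈ 10.061, so the balance reaches zero during payment 11.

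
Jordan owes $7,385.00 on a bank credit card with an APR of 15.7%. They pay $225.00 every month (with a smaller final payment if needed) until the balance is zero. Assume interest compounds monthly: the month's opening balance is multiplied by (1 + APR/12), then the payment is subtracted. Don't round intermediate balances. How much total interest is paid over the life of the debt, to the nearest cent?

Monthly rate r = 15.7%/12 = 1.30833% = 0.0130833.
Payoff takes n = ⌈−ln(1 − rB₀/P)/ln(1+r)⌉ = ⌈43.167⌉ = 44 payments; the last is $37.84.
Total paid = 43·$225.00 + $37.84 = $9,712.84.
Total interest = total paid − principal = $9,712.84 − $7,385.00 = $2,327.84.

$2,327.84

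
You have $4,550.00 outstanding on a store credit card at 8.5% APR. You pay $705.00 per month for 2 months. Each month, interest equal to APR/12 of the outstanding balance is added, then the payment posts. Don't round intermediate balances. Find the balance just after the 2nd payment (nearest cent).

Monthly rate r = 8.5%/12 = 0.708333% = 0.00708333.
Each month: B ← B·(1+r) − $705.00.
Month 1: interest $32.23; balance after payment $3,877.23.
Month 2: interest $27.46; balance after payment $3,199.69.

$3,199.69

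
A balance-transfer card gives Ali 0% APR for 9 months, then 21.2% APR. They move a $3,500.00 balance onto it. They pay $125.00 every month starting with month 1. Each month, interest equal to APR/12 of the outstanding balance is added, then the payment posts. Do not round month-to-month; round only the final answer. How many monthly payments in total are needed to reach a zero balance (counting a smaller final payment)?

33 payments

Promo months 1–9 at r₀ = 0%/12 = 0; months 10+ at r₁ = 21.2%/12 = 0.0176667.
After month 9 (no interest yet): B = $3,500.00 − 9·$125.00 = $2,375.00.
Then at r₁ with $125.00/mo: n₂ = −ln(1 − r₁·B/P)/ln(1+r₁) ≈ 23.35 → 24 more payments.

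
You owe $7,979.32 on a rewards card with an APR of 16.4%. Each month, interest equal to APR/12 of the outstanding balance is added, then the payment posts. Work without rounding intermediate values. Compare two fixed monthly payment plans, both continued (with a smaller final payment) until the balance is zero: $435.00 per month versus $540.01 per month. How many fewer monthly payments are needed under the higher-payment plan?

5 fewer payments

Monthly rate r = 16.4%/12 = 1.36667% = 0.0136667.
At $435.00/mo: n = ⌈−ln(1 − rB₀/P)/ln(1+r)⌉ = 22 payments (last $114.26); total interest = total paid − $7,979.32 = $1,269.94.
At $540.01/mo: 17 payments (last $334.56); total interest $995.40.
Payments saved = 22 − 17 = 5.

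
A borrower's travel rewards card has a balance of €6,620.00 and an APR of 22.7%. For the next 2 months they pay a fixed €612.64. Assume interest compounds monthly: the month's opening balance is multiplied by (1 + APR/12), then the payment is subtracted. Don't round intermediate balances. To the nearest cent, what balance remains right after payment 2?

Monthly rate r = 22.7%/12 = 1.89167% = 0.0189167.
Each month: B ← B·(1+r) − €612.64.
Month 1: interest €125.23; balance after payment €6,132.59.
Month 2: interest €116.01; balance after payment €5,635.96.

€5,635.96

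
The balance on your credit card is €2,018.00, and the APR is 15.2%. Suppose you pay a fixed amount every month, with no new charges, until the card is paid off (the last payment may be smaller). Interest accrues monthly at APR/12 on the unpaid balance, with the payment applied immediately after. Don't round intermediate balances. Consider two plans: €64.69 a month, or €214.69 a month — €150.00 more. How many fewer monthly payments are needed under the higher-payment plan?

29 fewer payments

Monthly rate r = 15.2%/12 = 1.26667% = 0.0126667.
At €64.69/mo: n = ⌈−ln(1 − rB₀/P)/ln(1+r)⌉ = 40 payments (last €60.94); total interest = total paid − €2,018.00 = €565.85.
At €214.69/mo: 11 payments (last €15.38); total interest €144.28.
Payments saved = 40 − 11 = 29.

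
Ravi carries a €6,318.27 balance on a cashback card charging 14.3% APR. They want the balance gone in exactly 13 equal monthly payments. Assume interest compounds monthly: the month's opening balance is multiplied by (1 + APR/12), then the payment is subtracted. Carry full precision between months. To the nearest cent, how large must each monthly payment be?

€527.52

Monthly rate r = 14.3%/12 = 1.19167% = 0.0119167.
Level-payment amortization: P = B₀·r / (1 − (1+r)^(−n)) = 6318.27·0.0119167 / (1 − 1.01192^(−13)).
Denominator 1 − (1+r)^(−13) = 0.142728742.
P = 75.2927 / 0.142728742 ≈ 527.52.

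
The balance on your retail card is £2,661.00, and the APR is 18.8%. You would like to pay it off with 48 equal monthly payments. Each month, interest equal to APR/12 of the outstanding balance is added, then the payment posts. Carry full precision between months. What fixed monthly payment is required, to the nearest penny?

Monthly rate r = 18.8%/12 = 1.56667% = 0.0156667.
Level-payment amortization: P = B₀·r / (1 − (1+r)^(−n)) = 2661.00·0.0156667 / (1 − 1.01567^(−48)).
Denominator 1 − (1+r)^(−48) = 0.525820883.
P = 41.689 / 0.525820883 ≈ 79.28.

£79.28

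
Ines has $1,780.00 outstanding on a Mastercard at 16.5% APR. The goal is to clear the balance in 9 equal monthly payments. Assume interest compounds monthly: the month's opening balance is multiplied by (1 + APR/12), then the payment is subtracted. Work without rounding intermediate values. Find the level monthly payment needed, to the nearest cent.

Monthly rate r = 16.5%/12 = 1.375% = 0.01375.
Level-payment amortization: P = B₀·r / (1 − (1+r)^(−n)) = 1780.00·0.01375 / (1 − 1.01375^(−9)).
Denominator 1 − (1+r)^(−9) = 0.115654042.
P = 24.475 / 0.115654042 ≈ 211.62.

$211.62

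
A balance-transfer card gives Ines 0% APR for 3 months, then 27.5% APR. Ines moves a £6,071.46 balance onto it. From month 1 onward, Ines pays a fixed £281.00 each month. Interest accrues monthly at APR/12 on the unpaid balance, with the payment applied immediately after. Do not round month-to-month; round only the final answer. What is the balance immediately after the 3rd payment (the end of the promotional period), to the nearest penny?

Promo months 1–3 at r₀ = 0%/12 = 0; months 4+ at r₁ = 27.5%/12 = 0.0229167.
After month 3 (no interest yet): B = £6,071.46 − 3·£281.00 = £5,228.46.

£5,228.46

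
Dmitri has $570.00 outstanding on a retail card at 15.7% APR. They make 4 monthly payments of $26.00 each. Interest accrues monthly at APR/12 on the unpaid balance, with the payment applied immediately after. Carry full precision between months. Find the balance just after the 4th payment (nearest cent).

$494.36

Monthly rate r = 15.7%/12 = 1.30833% = 0.0130833.
Each month: B ← B·(1+r) − $26.00.
Month 1: interest $7.46; balance after payment $551.46.
Month 2: interest $7.21; balance after payment $532.67.
Month 3: interest $6.97; balance after payment $513.64.
Month 4: interest $6.72; balance after payment $494.36.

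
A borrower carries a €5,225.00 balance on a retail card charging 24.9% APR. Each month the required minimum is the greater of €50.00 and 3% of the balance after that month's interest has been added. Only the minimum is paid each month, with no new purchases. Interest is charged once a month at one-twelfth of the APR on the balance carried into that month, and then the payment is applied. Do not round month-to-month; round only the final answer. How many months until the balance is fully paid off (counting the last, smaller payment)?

Monthly rate r = 24.9%/12 = 2.075% = 0.02075.
While 3% of the post-interest balance exceeds €50.00, each month B ← (B·(1+r))·(1 − 0.03), i.e. B shrinks by the factor (1+r)·0.97 = 0.99013.
This holds for months 1–118. Entering month 119 the balance is €1,620.46; 3% of the post-interest balance is now below €50.00, so the flat €50.00 minimum applies from here.
From month 119 a fixed €50.00 at rate r clears €1,620.46 in 55 more payments. Total: 118 + 55 = 173 months.

173 months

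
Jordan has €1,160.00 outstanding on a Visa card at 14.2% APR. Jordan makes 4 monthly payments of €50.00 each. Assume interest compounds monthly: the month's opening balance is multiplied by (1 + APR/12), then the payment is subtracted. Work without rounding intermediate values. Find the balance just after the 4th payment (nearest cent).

Monthly rate r = 14.2%/12 = 1.18333% = 0.0118333.
Each month: B ← B·(1+r) − €50.00.
Month 1: interest €13.73; balance after payment €1,123.73.
Month 2: interest €13.30; balance after payment €1,087.02.
Month 3: interest €12.86; balance after payment €1,049.89.
Month 4: interest €12.42; balance after payment €1,012.31.

€1,012.31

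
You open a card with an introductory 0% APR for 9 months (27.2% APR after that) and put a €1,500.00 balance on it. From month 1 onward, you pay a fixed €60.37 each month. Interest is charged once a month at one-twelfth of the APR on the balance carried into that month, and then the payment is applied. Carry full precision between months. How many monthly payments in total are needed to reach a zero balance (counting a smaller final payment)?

Promo months 1–9 at r₀ = 0%/12 = 0; months 10+ at r₁ = 27.2%/12 = 0.0226667.
After month 9 (no interest yet): B = €1,500.00 − 9·€60.37 = €956.67.
Then at r₁ with €60.37/mo: n₂ = −ln(1 − r₁·B/P)/ln(1+r₁) ≈ 19.86 → 20 more payments.

29 months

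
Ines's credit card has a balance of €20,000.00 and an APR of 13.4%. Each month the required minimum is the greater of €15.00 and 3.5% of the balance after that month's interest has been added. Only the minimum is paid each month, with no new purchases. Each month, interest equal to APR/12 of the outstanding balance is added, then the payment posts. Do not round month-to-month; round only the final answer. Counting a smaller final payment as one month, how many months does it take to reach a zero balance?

192 months

Monthly rate r = 13.4%/12 = 1.11667% = 0.0111667.
While 3.5% of the post-interest balance exceeds €15.00, each month B ← (B·(1+r))·(1 − 0.035), i.e. B shrinks by the factor (1+r)·0.965 = 0.97578.
This holds for months 1–158. Entering month 159 the balance is €415.28; 3.5% of the post-interest balance is now below €15.00, so the flat €15.00 minimum applies from here.
From month 159 a fixed €15.00 at rate r clears €415.28 in 34 more payments. Total: 158 + 34 = 192 months.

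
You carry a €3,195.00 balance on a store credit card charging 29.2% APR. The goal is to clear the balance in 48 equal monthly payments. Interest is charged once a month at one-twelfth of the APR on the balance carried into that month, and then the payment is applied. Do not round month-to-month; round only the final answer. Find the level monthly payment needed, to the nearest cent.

€113.56

Monthly rate r = 29.2%/12 = 2.43333% = 0.0243333.
Level-payment amortization: P = B₀·r / (1 − (1+r)^(−n)) = 3195.00·0.0243333 / (1 − 1.02433^(−48)).
Denominator 1 − (1+r)^(−48) = 0.68463221.
P = 77.745 / 0.68463221 ≈ 113.56.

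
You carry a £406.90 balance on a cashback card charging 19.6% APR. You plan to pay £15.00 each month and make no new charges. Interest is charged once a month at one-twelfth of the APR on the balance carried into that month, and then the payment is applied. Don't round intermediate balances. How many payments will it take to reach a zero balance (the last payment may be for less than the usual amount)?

Monthly rate r = 19.6%/12 = 1.63333% = 0.0163333.
Recurrence: B ← B·(1+r) − £15.00.
Month 1: interest £6.65; balance after payment £398.55.
Month 2: interest £6.51; balance after payment £390.06.
Closed form: n = −ln(1 − rB₀/P)/ln(1+r) = −ln(0.55693)/ln(1.01633) ≈ 36.127, so the balance reaches zero during payment 37.

37 payments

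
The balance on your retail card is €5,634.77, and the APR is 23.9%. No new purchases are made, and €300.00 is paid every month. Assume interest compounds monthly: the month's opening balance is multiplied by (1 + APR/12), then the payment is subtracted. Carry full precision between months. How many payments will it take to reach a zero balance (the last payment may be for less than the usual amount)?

24 months

Monthly rate r = 23.9%/12 = 1.99167% = 0.0199167.
Recurrence: B ← B·(1+r) − €300.00.
Month 1: interest €112.23; balance after payment €5,447.00.
Month 2: interest €108.49; balance after payment €5,255.48.
Closed form: n = −ln(1 − rB₀/P)/ln(1+r) = −ln(0.62591)/ln(1.01992) ≈ 23.759, so the balance reaches zero during payment 24.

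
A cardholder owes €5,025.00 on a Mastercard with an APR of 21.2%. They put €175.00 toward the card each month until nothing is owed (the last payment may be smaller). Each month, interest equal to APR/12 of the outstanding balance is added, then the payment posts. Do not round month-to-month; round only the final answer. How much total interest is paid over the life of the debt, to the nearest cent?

€2,048.61

Monthly rate r = 21.2%/12 = 1.76667% = 0.0176667.
Payoff takes n = ⌈−ln(1 − rB₀/P)/ln(1+r)⌉ = ⌈40.418⌉ = 41 payments; the last is €73.61.
Total paid = 40·€175.00 + €73.61 = €7,073.61.
Total interest = total paid − principal = €7,073.61 − €5,025.00 = €2,048.61.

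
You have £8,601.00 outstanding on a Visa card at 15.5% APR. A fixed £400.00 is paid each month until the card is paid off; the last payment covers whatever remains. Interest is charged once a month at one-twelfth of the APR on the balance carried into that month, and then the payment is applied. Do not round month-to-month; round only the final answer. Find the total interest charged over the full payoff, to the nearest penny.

Monthly rate r = 15.5%/12 = 1.29167% = 0.0129167.
Payoff takes n = ⌈−ln(1 − rB₀/P)/ln(1+r)⌉ = ⌈25.352⌉ = 26 payments; the last is £141.53.
Total paid = 25·£400.00 + £141.53 = £10,141.53.
Total interest = total paid − principal = £10,141.53 − £8,601.00 = £1,540.53.

£1,540.53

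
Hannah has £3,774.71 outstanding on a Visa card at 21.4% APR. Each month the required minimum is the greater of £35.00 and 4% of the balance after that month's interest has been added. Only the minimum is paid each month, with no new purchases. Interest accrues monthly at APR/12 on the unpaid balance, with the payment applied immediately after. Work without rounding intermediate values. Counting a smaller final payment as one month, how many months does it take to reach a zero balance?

Monthly rate r = 21.4%/12 = 1.78333% = 0.0178333.
While 4% of the post-interest balance exceeds £35.00, each month B ← (B·(1+r))·(1 − 0.04), i.e. B shrinks by the factor (1+r)·0.96 = 0.97712.
This holds for months 1–64. Entering month 65 the balance is £858.12; 4% of the post-interest balance is now below £35.00, so the flat £35.00 minimum applies from here.
From month 65 a fixed £35.00 at rate r clears £858.12 in 33 more payments. Total: 64 + 33 = 97 months.

97 months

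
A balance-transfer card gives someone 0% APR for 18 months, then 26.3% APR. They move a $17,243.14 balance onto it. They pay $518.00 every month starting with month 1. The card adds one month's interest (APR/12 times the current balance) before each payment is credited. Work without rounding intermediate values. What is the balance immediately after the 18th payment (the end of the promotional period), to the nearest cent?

Promo months 1–18 at r₀ = 0%/12 = 0; months 19+ at r₁ = 26.3%/12 = 0.0219167.
After month 18 (no interest yet): B = $17,243.14 − 18·$518.00 = $7,919.14.

$7,919.14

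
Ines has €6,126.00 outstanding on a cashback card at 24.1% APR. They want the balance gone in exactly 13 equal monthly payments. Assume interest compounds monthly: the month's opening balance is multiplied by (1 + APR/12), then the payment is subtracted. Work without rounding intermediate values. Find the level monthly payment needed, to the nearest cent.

Monthly rate r = 24.1%/12 = 2.00833% = 0.0200833.
Level-payment amortization: P = B₀·r / (1 − (1+r)^(−n)) = 6126.00·0.0200833 / (1 − 1.02008^(−13)).
Denominator 1 − (1+r)^(−13) = 0.227788037.
P = 123.031 / 0.227788037 ≈ 540.11.

€540.11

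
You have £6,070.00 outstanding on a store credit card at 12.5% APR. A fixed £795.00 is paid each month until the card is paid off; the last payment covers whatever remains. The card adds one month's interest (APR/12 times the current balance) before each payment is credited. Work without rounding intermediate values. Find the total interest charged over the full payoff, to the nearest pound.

£288

Monthly rate r = 12.5%/12 = 1.04167% = 0.0104167.
Payoff takes n = ⌈−ln(1 − rB₀/P)/ln(1+r)⌉ = ⌈7.997⌉ = 8 payments; the last is £792.90.
Total paid = 7·£795.00 + £792.90 = £6,357.90.
Total interest = total paid − principal = £6,357.90 − £6,070.00 = £287.90.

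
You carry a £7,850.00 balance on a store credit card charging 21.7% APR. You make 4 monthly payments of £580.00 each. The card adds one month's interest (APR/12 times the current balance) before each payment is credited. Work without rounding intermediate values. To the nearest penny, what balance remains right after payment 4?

Monthly rate r = 21.7%/12 = 1.80833% = 0.0180833.
Each month: B ← B·(1+r) − £580.00.
Month 1: interest £141.95; balance after payment £7,411.95.
Month 2: interest £134.03; balance after payment £6,965.99.
Month 3: interest £125.97; balance after payment £6,511.96.
Month 4: interest £117.76; balance after payment £6,049.71.

£6,049.71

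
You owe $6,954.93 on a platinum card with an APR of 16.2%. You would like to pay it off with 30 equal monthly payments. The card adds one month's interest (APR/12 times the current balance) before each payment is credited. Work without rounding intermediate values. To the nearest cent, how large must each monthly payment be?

Monthly rate r = 16.2%/12 = 1.35% = 0.0135.
Level-payment amortization: P = B₀·r / (1 − (1+r)^(−n)) = 6954.93·0.0135 / (1 − 1.0135^(−30)).
Denominator 1 − (1+r)^(−30) = 0.331213637.
P = 93.8916 / 0.331213637 ≈ 283.48.

$283.48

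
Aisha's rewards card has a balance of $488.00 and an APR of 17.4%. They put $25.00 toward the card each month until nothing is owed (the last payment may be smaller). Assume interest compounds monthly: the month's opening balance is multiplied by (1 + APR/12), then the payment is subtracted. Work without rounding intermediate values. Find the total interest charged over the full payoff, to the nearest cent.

Monthly rate r = 17.4%/12 = 1.45% = 0.0145.
Payoff takes n = ⌈−ln(1 − rB₀/P)/ln(1+r)⌉ = ⌈23.113⌉ = 24 payments; the last is $2.85.
Total paid = 23·$25.00 + $2.85 = $577.85.
Total interest = total paid − principal = $577.85 − $488.00 = $89.85.

$89.85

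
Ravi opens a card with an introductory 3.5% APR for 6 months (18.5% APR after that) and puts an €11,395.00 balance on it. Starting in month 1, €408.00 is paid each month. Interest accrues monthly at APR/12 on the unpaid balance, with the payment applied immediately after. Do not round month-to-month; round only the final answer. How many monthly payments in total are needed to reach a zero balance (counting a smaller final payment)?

34 months

Promo months 1–6 at r₀ = 3.5%/12 = 0.00291667; months 7+ at r₁ = 18.5%/12 = 0.0154167.
After month 6: iterate B ← B·(1+r₀) − €408.00 for 6 months → €9,129.95.
Then at r₁ with €408.00/mo: n₂ = −ln(1 − r₁·B/P)/ln(1+r₁) ≈ 27.66 → 28 more payments.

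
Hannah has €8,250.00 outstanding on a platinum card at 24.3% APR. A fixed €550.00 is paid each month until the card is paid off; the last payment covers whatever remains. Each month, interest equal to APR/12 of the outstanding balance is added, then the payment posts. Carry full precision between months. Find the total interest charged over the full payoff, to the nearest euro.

€1,683

Monthly rate r = 24.3%/12 = 2.025% = 0.02025.
Payoff takes n = ⌈−ln(1 − rB₀/P)/ln(1+r)⌉ = ⌈18.059⌉ = 19 payments; the last is €32.90.
Total paid = 18·€550.00 + €32.90 = €9,932.90.
Total interest = total paid − principal = €9,932.90 − €8,250.00 = €1,682.90.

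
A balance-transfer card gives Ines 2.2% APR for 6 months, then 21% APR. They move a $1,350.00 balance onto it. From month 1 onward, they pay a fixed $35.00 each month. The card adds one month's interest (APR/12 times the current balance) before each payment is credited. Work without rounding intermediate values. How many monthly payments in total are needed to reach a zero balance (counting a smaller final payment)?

56 months

Promo months 1–6 at r₀ = 2.2%/12 = 0.00183333; months 7+ at r₁ = 21%/12 = 0.0175.
After month 6: iterate B ← B·(1+r₀) − $35.00 for 6 months → $1,153.95.
Then at r₁ with $35.00/mo: n₂ = −ln(1 − r₁·B/P)/ln(1+r₁) ≈ 49.59 → 50 more payments.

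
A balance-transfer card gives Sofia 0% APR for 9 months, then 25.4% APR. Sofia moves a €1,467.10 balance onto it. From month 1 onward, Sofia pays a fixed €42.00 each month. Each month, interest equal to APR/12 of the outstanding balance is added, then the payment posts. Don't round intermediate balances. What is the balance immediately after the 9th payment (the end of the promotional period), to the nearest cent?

€1,089.10

Promo months 1–9 at r₀ = 0%/12 = 0; months 10+ at r₁ = 25.4%/12 = 0.0211667.
After month 9 (no interest yet): B = €1,467.10 − 9·€42.00 = €1,089.10.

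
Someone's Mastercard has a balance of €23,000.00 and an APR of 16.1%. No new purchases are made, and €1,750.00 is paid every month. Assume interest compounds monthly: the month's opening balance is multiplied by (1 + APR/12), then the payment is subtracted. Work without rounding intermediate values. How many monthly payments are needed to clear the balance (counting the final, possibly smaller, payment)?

15 months

Monthly rate r = 16.1%/12 = 1.34167% = 0.0134167.
Recurrence: B ← B·(1+r) − €1,750.00.
Month 1: interest €308.58; balance after payment €21,558.58.
Month 2: interest €289.24; balance after payment €20,097.83.
Closed form: n = −ln(1 − rB₀/P)/ln(1+r) = −ln(0.82367)/ln(1.01342) ≈ 14.556, so the balance reaches zero during payment 15.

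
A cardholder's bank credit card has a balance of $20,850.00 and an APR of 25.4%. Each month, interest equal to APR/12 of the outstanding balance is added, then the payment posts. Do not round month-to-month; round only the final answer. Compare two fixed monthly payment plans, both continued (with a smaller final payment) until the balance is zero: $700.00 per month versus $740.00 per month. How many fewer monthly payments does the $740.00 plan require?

4 fewer payments

Monthly rate r = 25.4%/12 = 2.11667% = 0.0211667.
At $700.00/mo: n = ⌈−ln(1 − rB₀/P)/ln(1+r)⌉ = 48 payments (last $371.35); total interest = total paid − $20,850.00 = $12,421.35.
At $740.00/mo: 44 payments (last $235.78); total interest $11,205.78.
Payments saved = 48 − 44 = 4.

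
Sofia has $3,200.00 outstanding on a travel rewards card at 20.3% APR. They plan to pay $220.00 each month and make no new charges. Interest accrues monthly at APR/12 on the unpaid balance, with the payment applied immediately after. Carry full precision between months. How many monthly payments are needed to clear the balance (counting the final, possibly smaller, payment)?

17 payments

Monthly rate r = 20.3%/12 = 1.69167% = 0.0169167.
Recurrence: B ← B·(1+r) − $220.00.
Month 1: interest $54.13; balance after payment $3,034.13.
Month 2: interest $51.33; balance after payment $2,865.46.
Closed form: n = −ln(1 − rB₀/P)/ln(1+r) = −ln(0.75394)/ln(1.01692) ≈ 16.837, so the balance reaches zero during payment 17.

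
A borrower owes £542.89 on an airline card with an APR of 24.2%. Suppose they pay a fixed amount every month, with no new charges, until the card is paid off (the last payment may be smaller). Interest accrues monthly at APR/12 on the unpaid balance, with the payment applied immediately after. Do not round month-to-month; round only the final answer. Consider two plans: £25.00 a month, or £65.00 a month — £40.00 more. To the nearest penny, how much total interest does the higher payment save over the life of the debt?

£120.83

Monthly rate r = 24.2%/12 = 2.01667% = 0.0201667.
At £25.00/mo: n = ⌈−ln(1 − rB₀/P)/ln(1+r)⌉ = 29 payments (last £21.42); total interest = total paid − £542.89 = £178.53.
At £65.00/mo: 10 payments (last £15.59); total interest £57.70.
Interest saved = £178.53 − £57.70 = £120.83.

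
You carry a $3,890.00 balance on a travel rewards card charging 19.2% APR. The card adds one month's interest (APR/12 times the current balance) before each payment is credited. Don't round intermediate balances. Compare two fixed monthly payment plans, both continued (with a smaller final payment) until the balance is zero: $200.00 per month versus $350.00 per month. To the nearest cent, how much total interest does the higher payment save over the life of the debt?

Monthly rate r = 19.2%/12 = 1.6% = 0.016.
At $200.00/mo: n = ⌈−ln(1 − rB₀/P)/ln(1+r)⌉ = 24 payments (last $97.63); total interest = total paid − $3,890.00 = $807.63.
At $350.00/mo: 13 payments (last $118.06); total interest $428.06.
Interest saved = $807.63 − $428.06 = $379.57.

$379.57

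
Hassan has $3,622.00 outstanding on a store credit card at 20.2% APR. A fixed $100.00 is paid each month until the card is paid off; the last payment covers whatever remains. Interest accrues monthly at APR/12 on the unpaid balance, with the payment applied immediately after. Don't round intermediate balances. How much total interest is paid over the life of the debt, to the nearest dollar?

$2,014

Monthly rate r = 20.2%/12 = 1.68333% = 0.0168333.
Payoff takes n = ⌈−ln(1 − rB₀/P)/ln(1+r)⌉ = ⌈56.361⌉ = 57 payments; the last is $36.30.
Total paid = 56·$100.00 + $36.30 = $5,636.30.
Total interest = total paid − principal = $5,636.30 − $3,622.00 = $2,014.30.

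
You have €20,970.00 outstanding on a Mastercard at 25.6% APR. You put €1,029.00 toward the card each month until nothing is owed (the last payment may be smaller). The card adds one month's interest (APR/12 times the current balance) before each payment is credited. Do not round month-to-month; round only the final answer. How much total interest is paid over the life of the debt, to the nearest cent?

Monthly rate r = 25.6%/12 = 2.13333% = 0.0213333.
Payoff takes n = ⌈−ln(1 − rB₀/P)/ln(1+r)⌉ = ⌈27.026⌉ = 28 payments; the last is €27.04.
Total paid = 27·€1,029.00 + €27.04 = €27,810.04.
Total interest = total paid − principal = €27,810.04 − €20,970.00 = €6,840.04.

€6,840.04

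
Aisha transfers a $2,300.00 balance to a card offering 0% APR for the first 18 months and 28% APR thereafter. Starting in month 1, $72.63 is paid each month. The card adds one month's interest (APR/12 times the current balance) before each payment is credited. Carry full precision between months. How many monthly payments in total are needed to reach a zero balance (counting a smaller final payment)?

35 months

Promo months 1–18 at r₀ = 0%/12 = 0; months 19+ at r₁ = 28%/12 = 0.0233333.
After month 18 (no interest yet): B = $2,300.00 − 18·$72.63 = $992.66.
Then at r₁ with $72.63/mo: n₂ = −ln(1 − r₁·B/P)/ln(1+r₁) ≈ 16.65 → 17 more payments.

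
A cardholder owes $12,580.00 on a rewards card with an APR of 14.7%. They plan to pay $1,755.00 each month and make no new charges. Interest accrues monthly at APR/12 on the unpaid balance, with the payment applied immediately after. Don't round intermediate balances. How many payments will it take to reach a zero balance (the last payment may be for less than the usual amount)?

Monthly rate r = 14.7%/12 = 1.225% = 0.01225.
Recurrence: B ← B·(1+r) − $1,755.00.
Month 1: interest $154.10; balance after payment $10,979.10.
Month 2: interest $134.49; balance after payment $9,358.60.
Closed form: n = −ln(1 − rB₀/P)/ln(1+r) = −ln(0.91219)/ln(1.01225) ≈ 7.548, so the balance reaches zero during payment 8.

8 months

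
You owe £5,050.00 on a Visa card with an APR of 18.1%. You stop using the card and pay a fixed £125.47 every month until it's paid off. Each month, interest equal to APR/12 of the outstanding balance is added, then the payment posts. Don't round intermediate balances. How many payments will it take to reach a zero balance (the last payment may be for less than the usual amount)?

Monthly rate r = 18.1%/12 = 1.50833% = 0.0150833.
Recurrence: B ← B·(1+r) − £125.47.
Month 1: interest £76.17; balance after payment £5,000.70.
Month 2: interest £75.43; balance after payment £4,950.66.
Closed form: n = −ln(1 − rB₀/P)/ln(1+r) = −ln(0.39292)/ln(1.01508) ≈ 62.399, so the balance reaches zero during payment 63.

63 payments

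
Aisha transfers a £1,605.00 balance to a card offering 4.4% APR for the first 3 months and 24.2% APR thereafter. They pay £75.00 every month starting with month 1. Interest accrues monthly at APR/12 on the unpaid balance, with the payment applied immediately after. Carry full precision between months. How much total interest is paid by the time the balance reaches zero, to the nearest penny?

Promo months 1–3 at r₀ = 4.4%/12 = 0.00366667; months 4+ at r₁ = 24.2%/12 = 0.0201667.
After month 3: iterate B ← B·(1+r₀) − £75.00 for 3 months → £1,396.89.
Then at r₁ with £75.00/mo: n₂ = −ln(1 − r₁·B/P)/ln(1+r₁) ≈ 23.59 → 24 more payments.
Total paid = 26·£75.00 + £44.36 = £1,994.36; interest = £1,994.36 − £1,605.00 = £389.36.

£389.36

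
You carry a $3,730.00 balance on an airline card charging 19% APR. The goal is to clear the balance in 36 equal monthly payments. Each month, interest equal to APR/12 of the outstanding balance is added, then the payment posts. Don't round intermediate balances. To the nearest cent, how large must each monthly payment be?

Monthly rate r = 19%/12 = 1.58333% = 0.0158333.
Level-payment amortization: P = B₀·r / (1 − (1+r)^(−n)) = 3730.00·0.0158333 / (1 − 1.01583^(−36)).
Denominator 1 − (1+r)^(−36) = 0.431943602.
P = 59.0583 / 0.431943602 ≈ 136.73.

$136.73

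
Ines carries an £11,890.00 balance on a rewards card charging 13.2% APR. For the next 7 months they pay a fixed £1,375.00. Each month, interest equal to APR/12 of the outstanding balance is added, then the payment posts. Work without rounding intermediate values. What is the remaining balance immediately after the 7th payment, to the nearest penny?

Monthly rate r = 13.2%/12 = 1.1% = 0.011.
Each month: B ← B·(1+r) − £1,375.00.
Month 1: interest £130.79; balance after payment £10,645.79.
Month 2: interest £117.10; balance after payment £9,387.89.
Month 3: interest £103.27; balance after payment £8,116.16.
Month 4: interest £89.28; balance after payment £6,830.44.
Month 5: interest £75.13; balance after payment £5,530.57.
Month 6: interest £60.84; balance after payment £4,216.41.
Month 7: interest £46.38; balance after payment £2,887.79.

£2,887.79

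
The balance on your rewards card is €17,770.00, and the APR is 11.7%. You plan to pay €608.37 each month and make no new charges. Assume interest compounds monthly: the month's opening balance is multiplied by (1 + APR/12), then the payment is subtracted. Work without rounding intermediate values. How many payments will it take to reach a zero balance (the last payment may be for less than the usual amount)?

35 months

Monthly rate r = 11.7%/12 = 0.975% = 0.00975.
Recurrence: B ← B·(1+r) − €608.37.
Month 1: interest €173.26; balance after payment €17,334.89.
Month 2: interest €169.02; balance after payment €16,895.53.
Closed form: n = −ln(1 − rB₀/P)/ln(1+r) = −ln(0.71521)/ln(1.00975) ≈ 34.545, so the balance reaches zero during payment 35.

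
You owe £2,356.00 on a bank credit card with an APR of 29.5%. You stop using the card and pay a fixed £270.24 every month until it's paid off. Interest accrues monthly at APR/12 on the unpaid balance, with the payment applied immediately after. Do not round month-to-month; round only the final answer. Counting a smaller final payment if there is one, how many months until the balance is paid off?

Monthly rate r = 29.5%/12 = 2.45833% = 0.0245833.
Recurrence: B ← B·(1+r) − £270.24.
Month 1: interest £57.92; balance after payment £2,143.68.
Month 2: interest £52.70; balance after payment £1,926.14.
Closed form: n = −ln(1 − rB₀/P)/ln(1+r) = −ln(0.78568)/ln(1.02458) ≈ 9.932, so the balance reaches zero during payment 10.

10 payments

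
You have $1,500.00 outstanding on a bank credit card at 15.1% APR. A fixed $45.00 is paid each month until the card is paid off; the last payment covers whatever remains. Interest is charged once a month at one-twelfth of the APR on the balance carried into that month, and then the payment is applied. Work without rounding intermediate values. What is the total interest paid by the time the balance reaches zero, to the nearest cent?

$456.89

Monthly rate r = 15.1%/12 = 1.25833% = 0.0125833.
Payoff takes n = ⌈−ln(1 − rB₀/P)/ln(1+r)⌉ = ⌈43.485⌉ = 44 payments; the last is $21.89.
Total paid = 43·$45.00 + $21.89 = $1,956.89.
Total interest = total paid − principal = $1,956.89 − $1,500.00 = $456.89.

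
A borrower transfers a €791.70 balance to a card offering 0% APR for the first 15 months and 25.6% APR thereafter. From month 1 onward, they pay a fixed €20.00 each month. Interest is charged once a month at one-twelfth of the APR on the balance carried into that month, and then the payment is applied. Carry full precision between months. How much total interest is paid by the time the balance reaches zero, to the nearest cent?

Promo months 1–15 at r₀ = 0%/12 = 0; months 16+ at r₁ = 25.6%/12 = 0.0213333.
After month 15 (no interest yet): B = €791.70 − 15·€20.00 = €491.70.
Then at r₁ with €20.00/mo: n₂ = −ln(1 − r₁·B/P)/ln(1+r₁) ≈ 35.21 → 36 more payments.
Total paid = 50·€20.00 + €4.33 = €1,004.33; interest = €1,004.33 − €791.70 = €212.63.

€212.63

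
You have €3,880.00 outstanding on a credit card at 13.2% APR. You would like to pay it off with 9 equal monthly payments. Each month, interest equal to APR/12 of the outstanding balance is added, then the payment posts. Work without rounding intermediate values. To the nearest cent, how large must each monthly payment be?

€455.17

Monthly rate r = 13.2%/12 = 1.1% = 0.011.
Level-payment amortization: P = B₀·r / (1 − (1+r)^(−n)) = 3880.00·0.011 / (1 − 1.011^(−9)).
Denominator 1 − (1+r)^(−9) = 0.0937675698.
P = 42.68 / 0.0937675698 ≈ 455.17.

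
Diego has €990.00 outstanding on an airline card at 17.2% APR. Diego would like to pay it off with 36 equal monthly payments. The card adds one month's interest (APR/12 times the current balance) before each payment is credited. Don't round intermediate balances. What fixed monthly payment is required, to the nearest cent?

Monthly rate r = 17.2%/12 = 1.43333% = 0.0143333.
Level-payment amortization: P = B₀·r / (1 − (1+r)^(−n)) = 990.00·0.0143333 / (1 − 1.01433^(−36)).
Denominator 1 − (1+r)^(−36) = 0.400906117.
P = 14.19 / 0.400906117 ≈ 35.39.

€35.39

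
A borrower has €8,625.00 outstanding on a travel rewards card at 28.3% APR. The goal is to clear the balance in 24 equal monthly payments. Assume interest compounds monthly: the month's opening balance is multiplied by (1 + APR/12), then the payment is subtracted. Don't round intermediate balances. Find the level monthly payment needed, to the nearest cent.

Monthly rate r = 28.3%/12 = 2.35833% = 0.0235833.
Level-payment amortization: P = B₀·r / (1 − (1+r)^(−n)) = 8625.00·0.0235833 / (1 − 1.02358^(−24)).
Denominator 1 − (1+r)^(−24) = 0.428464698.
P = 203.406 / 0.428464698 ≈ 474.73.

€474.73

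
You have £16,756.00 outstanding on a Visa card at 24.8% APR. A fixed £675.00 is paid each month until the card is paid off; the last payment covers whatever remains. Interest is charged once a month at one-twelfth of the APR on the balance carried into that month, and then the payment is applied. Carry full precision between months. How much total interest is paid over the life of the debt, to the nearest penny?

Monthly rate r = 24.8%/12 = 2.06667% = 0.0206667.
Payoff takes n = ⌈−ln(1 − rB₀/P)/ln(1+r)⌉ = ⌈35.175⌉ = 36 payments; the last is £119.08.
Total paid = 35·£675.00 + £119.08 = £23,744.08.
Total interest = total paid − principal = £23,744.08 − £16,756.00 = £6,988.08.

£6,988.08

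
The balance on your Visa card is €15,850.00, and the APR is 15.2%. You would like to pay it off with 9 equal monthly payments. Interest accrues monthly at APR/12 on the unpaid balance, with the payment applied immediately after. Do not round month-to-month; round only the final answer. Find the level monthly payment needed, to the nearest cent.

Monthly rate r = 15.2%/12 = 1.26667% = 0.0126667.
Level-payment amortization: P = B₀·r / (1 − (1+r)^(−n)) = 15850.00·0.0126667 / (1 − 1.01267^(−9)).
Denominator 1 − (1+r)^(−9) = 0.107102994.
P = 200.767 / 0.107102994 ≈ 1874.52.

€1,874.52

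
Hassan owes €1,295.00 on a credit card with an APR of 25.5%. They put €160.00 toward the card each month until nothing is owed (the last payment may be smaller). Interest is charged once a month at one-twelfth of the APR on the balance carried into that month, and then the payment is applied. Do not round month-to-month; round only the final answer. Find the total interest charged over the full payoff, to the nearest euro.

€141

Monthly rate r = 25.5%/12 = 2.125% = 0.02125.
Payoff takes n = ⌈−ln(1 − rB₀/P)/ln(1+r)⌉ = ⌈8.976⌉ = 9 payments; the last is €156.13.
Total paid = 8·€160.00 + €156.13 = €1,436.13.
Total interest = total paid − principal = €1,436.13 − €1,295.00 = €141.13.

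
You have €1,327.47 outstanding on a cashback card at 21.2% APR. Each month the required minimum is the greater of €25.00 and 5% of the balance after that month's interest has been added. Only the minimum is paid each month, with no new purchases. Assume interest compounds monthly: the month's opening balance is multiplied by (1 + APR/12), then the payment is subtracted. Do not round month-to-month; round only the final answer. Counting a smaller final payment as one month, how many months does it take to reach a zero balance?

Monthly rate r = 21.2%/12 = 1.76667% = 0.0176667.
While 5% of the post-interest balance exceeds €25.00, each month B ← (B·(1+r))·(1 − 0.05), i.e. B shrinks by the factor (1+r)·0.95 = 0.96678.
This holds for months 1–30. Entering month 31 the balance is €481.84; 5% of the post-interest balance is now below €25.00, so the flat €25.00 minimum applies from here.
From month 31 a fixed €25.00 at rate r clears €481.84 in 24 more payments. Total: 30 + 24 = 54 months.

54 months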